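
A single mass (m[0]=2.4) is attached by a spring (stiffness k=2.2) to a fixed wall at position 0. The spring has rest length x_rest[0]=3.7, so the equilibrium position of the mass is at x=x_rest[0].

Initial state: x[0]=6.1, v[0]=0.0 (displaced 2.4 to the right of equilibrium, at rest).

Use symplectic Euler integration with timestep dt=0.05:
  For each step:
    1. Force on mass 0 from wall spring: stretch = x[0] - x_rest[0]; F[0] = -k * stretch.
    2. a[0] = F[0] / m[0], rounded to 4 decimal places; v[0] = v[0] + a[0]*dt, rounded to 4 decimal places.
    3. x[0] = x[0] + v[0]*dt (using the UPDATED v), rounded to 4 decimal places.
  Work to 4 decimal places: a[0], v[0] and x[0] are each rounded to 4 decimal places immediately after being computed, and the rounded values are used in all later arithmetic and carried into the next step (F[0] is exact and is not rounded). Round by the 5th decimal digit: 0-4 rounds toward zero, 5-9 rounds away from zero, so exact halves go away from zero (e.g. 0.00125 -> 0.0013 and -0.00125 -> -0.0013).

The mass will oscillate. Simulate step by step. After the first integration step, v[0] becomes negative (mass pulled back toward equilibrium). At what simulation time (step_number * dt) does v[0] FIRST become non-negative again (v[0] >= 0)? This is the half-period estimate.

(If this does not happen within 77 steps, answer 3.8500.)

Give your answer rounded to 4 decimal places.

Answer: 3.3000

Derivation:
Step 0: x=[6.1000] v=[0.0000]
Step 1: x=[6.0945] v=[-0.1100]
Step 2: x=[6.0835] v=[-0.2198]
Step 3: x=[6.0671] v=[-0.3290]
Step 4: x=[6.0452] v=[-0.4375]
Step 5: x=[6.0180] v=[-0.5450]
Step 6: x=[5.9854] v=[-0.6512]
Step 7: x=[5.9476] v=[-0.7560]
Step 8: x=[5.9047] v=[-0.8590]
Step 9: x=[5.8567] v=[-0.9601]
Step 10: x=[5.8038] v=[-1.0590]
Step 11: x=[5.7460] v=[-1.1554]
Step 12: x=[5.6835] v=[-1.2492]
Step 13: x=[5.6165] v=[-1.3401]
Step 14: x=[5.5451] v=[-1.4279]
Step 15: x=[5.4695] v=[-1.5125]
Step 16: x=[5.3898] v=[-1.5936]
Step 17: x=[5.3062] v=[-1.6711]
Step 18: x=[5.2190] v=[-1.7447]
Step 19: x=[5.1283] v=[-1.8143]
Step 20: x=[5.0343] v=[-1.8798]
Step 21: x=[4.9373] v=[-1.9410]
Step 22: x=[4.8374] v=[-1.9977]
Step 23: x=[4.7349] v=[-2.0498]
Step 24: x=[4.6300] v=[-2.0972]
Step 25: x=[4.5230] v=[-2.1398]
Step 26: x=[4.4141] v=[-2.1775]
Step 27: x=[4.3036] v=[-2.2102]
Step 28: x=[4.1917] v=[-2.2379]
Step 29: x=[4.0787] v=[-2.2604]
Step 30: x=[3.9648] v=[-2.2778]
Step 31: x=[3.8503] v=[-2.2899]
Step 32: x=[3.7355] v=[-2.2968]
Step 33: x=[3.6206] v=[-2.2984]
Step 34: x=[3.5059] v=[-2.2948]
Step 35: x=[3.3916] v=[-2.2859]
Step 36: x=[3.2780] v=[-2.2718]
Step 37: x=[3.1654] v=[-2.2525]
Step 38: x=[3.0540] v=[-2.2280]
Step 39: x=[2.9441] v=[-2.1984]
Step 40: x=[2.8359] v=[-2.1638]
Step 41: x=[2.7297] v=[-2.1242]
Step 42: x=[2.6257] v=[-2.0797]
Step 43: x=[2.5242] v=[-2.0305]
Step 44: x=[2.4254] v=[-1.9766]
Step 45: x=[2.3295] v=[-1.9182]
Step 46: x=[2.2367] v=[-1.8554]
Step 47: x=[2.1473] v=[-1.7883]
Step 48: x=[2.0614] v=[-1.7171]
Step 49: x=[1.9793] v=[-1.6420]
Step 50: x=[1.9011] v=[-1.5631]
Step 51: x=[1.8271] v=[-1.4807]
Step 52: x=[1.7574] v=[-1.3949]
Step 53: x=[1.6921] v=[-1.3059]
Step 54: x=[1.6314] v=[-1.2139]
Step 55: x=[1.5754] v=[-1.1191]
Step 56: x=[1.5243] v=[-1.0217]
Step 57: x=[1.4782] v=[-0.9220]
Step 58: x=[1.4372] v=[-0.8202]
Step 59: x=[1.4014] v=[-0.7165]
Step 60: x=[1.3708] v=[-0.6111]
Step 61: x=[1.3456] v=[-0.5043]
Step 62: x=[1.3258] v=[-0.3964]
Step 63: x=[1.3114] v=[-0.2876]
Step 64: x=[1.3025] v=[-0.1781]
Step 65: x=[1.2991] v=[-0.0682]
Step 66: x=[1.3012] v=[0.0418]
First v>=0 after going negative at step 66, time=3.3000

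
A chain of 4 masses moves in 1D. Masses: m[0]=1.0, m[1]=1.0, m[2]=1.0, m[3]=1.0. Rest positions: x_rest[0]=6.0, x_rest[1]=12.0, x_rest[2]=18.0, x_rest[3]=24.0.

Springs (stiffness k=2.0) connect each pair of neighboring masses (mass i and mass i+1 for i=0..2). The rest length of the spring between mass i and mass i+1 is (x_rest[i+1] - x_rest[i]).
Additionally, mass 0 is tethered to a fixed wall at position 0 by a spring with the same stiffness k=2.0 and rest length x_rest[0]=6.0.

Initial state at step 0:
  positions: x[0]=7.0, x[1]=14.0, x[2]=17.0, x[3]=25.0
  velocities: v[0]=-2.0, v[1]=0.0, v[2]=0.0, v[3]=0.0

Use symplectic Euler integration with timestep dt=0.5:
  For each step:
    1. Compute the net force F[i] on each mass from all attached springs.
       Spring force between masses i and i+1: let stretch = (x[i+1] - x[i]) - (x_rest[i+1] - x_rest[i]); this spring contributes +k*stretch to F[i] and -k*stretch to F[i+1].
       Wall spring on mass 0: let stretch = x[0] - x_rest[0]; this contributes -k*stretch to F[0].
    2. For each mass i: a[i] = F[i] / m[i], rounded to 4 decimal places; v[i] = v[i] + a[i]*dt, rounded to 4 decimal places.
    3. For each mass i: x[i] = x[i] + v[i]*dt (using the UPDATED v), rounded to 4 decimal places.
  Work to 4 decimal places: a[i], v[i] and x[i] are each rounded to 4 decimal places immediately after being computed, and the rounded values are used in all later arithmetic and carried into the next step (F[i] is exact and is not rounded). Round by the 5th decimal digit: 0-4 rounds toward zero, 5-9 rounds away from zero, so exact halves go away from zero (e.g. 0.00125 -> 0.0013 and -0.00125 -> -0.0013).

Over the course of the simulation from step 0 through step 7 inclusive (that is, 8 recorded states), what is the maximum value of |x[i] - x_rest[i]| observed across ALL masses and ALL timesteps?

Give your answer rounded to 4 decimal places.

Answer: 2.5859

Derivation:
Step 0: x=[7.0000 14.0000 17.0000 25.0000] v=[-2.0000 0.0000 0.0000 0.0000]
Step 1: x=[6.0000 12.0000 19.5000 24.0000] v=[-2.0000 -4.0000 5.0000 -2.0000]
Step 2: x=[5.0000 10.7500 20.5000 23.7500] v=[-2.0000 -2.5000 2.0000 -0.5000]
Step 3: x=[4.3750 11.5000 18.2500 24.8750] v=[-1.2500 1.5000 -4.5000 2.2500]
Step 4: x=[5.1250 12.0625 15.9375 25.6875] v=[1.5000 1.1250 -4.6250 1.6250]
Step 5: x=[6.7813 11.0938 16.5625 24.6250] v=[3.3125 -1.9375 1.2500 -2.1250]
Step 6: x=[7.2032 10.7032 18.4844 22.5313] v=[0.8437 -0.7813 3.8438 -4.1875]
Step 7: x=[5.7735 12.4532 18.5392 21.4141] v=[-2.8595 3.4999 0.1095 -2.2344]
Max displacement = 2.5859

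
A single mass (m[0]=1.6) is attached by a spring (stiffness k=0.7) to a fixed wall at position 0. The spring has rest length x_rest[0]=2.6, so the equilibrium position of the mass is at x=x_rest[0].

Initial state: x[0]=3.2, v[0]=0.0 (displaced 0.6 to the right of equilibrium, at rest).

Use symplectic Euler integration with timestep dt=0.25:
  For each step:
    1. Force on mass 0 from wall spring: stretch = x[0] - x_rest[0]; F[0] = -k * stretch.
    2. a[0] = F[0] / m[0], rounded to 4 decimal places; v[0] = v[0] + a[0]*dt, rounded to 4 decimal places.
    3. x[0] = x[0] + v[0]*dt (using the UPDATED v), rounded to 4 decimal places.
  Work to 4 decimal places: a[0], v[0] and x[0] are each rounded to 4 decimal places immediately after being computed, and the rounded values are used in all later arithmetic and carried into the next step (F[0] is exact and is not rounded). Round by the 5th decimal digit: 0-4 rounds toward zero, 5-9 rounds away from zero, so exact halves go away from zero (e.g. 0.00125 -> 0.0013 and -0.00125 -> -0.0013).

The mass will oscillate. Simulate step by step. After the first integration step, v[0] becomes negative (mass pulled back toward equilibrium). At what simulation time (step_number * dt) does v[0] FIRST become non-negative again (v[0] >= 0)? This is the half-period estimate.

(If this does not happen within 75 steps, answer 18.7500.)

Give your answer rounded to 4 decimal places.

Step 0: x=[3.2000] v=[0.0000]
Step 1: x=[3.1836] v=[-0.0656]
Step 2: x=[3.1513] v=[-0.1294]
Step 3: x=[3.1039] v=[-0.1897]
Step 4: x=[3.0427] v=[-0.2448]
Step 5: x=[2.9694] v=[-0.2932]
Step 6: x=[2.8860] v=[-0.3336]
Step 7: x=[2.7948] v=[-0.3649]
Step 8: x=[2.6983] v=[-0.3862]
Step 9: x=[2.5991] v=[-0.3970]
Step 10: x=[2.4999] v=[-0.3969]
Step 11: x=[2.4034] v=[-0.3860]
Step 12: x=[2.3123] v=[-0.3645]
Step 13: x=[2.2291] v=[-0.3330]
Step 14: x=[2.1560] v=[-0.2924]
Step 15: x=[2.0951] v=[-0.2438]
Step 16: x=[2.0480] v=[-0.1886]
Step 17: x=[2.0160] v=[-0.1282]
Step 18: x=[1.9999] v=[-0.0643]
Step 19: x=[2.0002] v=[0.0013]
First v>=0 after going negative at step 19, time=4.7500

Answer: 4.7500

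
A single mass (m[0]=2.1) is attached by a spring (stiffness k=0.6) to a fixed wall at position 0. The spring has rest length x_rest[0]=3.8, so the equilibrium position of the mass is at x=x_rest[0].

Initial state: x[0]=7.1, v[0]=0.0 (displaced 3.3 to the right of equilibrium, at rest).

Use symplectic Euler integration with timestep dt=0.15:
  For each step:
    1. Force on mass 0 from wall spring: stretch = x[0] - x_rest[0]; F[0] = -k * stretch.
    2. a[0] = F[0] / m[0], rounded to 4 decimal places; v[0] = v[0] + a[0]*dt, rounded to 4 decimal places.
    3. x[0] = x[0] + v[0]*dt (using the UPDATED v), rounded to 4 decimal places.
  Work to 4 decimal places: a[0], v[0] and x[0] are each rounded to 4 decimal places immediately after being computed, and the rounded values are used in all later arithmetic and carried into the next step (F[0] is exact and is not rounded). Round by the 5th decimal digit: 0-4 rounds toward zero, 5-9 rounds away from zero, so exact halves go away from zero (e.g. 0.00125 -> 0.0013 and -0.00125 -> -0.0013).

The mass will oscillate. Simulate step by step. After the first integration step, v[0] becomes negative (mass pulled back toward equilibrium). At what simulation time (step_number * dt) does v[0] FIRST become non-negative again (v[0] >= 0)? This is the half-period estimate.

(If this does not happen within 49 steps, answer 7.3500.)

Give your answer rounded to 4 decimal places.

Answer: 6.0000

Derivation:
Step 0: x=[7.1000] v=[0.0000]
Step 1: x=[7.0788] v=[-0.1414]
Step 2: x=[7.0365] v=[-0.2819]
Step 3: x=[6.9734] v=[-0.4206]
Step 4: x=[6.8899] v=[-0.5566]
Step 5: x=[6.7866] v=[-0.6890]
Step 6: x=[6.6641] v=[-0.8170]
Step 7: x=[6.5231] v=[-0.9397]
Step 8: x=[6.3646] v=[-1.0564]
Step 9: x=[6.1897] v=[-1.1663]
Step 10: x=[5.9994] v=[-1.2687]
Step 11: x=[5.7950] v=[-1.3630]
Step 12: x=[5.5777] v=[-1.4485]
Step 13: x=[5.3490] v=[-1.5247]
Step 14: x=[5.1103] v=[-1.5911]
Step 15: x=[4.8632] v=[-1.6473]
Step 16: x=[4.6093] v=[-1.6929]
Step 17: x=[4.3502] v=[-1.7276]
Step 18: x=[4.0875] v=[-1.7512]
Step 19: x=[3.8230] v=[-1.7635]
Step 20: x=[3.5583] v=[-1.7645]
Step 21: x=[3.2952] v=[-1.7541]
Step 22: x=[3.0353] v=[-1.7325]
Step 23: x=[2.7803] v=[-1.6997]
Step 24: x=[2.5319] v=[-1.6560]
Step 25: x=[2.2916] v=[-1.6017]
Step 26: x=[2.0610] v=[-1.5371]
Step 27: x=[1.8416] v=[-1.4626]
Step 28: x=[1.6348] v=[-1.3787]
Step 29: x=[1.4419] v=[-1.2859]
Step 30: x=[1.2642] v=[-1.1848]
Step 31: x=[1.1028] v=[-1.0761]
Step 32: x=[0.9587] v=[-0.9605]
Step 33: x=[0.8329] v=[-0.8387]
Step 34: x=[0.7262] v=[-0.7115]
Step 35: x=[0.6392] v=[-0.5798]
Step 36: x=[0.5726] v=[-0.4443]
Step 37: x=[0.5267] v=[-0.3060]
Step 38: x=[0.5018] v=[-0.1657]
Step 39: x=[0.4981] v=[-0.0244]
Step 40: x=[0.5157] v=[0.1171]
First v>=0 after going negative at step 40, time=6.0000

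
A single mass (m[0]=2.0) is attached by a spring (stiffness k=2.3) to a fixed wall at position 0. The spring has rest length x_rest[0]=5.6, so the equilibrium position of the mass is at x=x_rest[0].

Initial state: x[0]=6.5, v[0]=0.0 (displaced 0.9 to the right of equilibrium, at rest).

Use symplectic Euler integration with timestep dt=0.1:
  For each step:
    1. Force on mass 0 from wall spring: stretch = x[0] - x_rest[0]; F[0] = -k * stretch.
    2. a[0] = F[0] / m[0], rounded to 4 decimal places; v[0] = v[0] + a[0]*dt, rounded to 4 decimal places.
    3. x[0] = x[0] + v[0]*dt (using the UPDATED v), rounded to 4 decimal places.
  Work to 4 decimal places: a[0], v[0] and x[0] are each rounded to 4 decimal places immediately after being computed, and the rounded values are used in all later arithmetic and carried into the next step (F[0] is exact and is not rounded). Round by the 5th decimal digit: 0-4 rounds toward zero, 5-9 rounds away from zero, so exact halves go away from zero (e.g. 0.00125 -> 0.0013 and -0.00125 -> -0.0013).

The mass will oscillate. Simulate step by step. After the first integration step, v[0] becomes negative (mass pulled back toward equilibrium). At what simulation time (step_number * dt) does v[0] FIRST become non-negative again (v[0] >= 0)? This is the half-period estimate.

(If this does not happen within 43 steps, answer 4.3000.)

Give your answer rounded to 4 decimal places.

Answer: 3.0000

Derivation:
Step 0: x=[6.5000] v=[0.0000]
Step 1: x=[6.4897] v=[-0.1035]
Step 2: x=[6.4691] v=[-0.2058]
Step 3: x=[6.4385] v=[-0.3058]
Step 4: x=[6.3983] v=[-0.4022]
Step 5: x=[6.3489] v=[-0.4940]
Step 6: x=[6.2909] v=[-0.5801]
Step 7: x=[6.2249] v=[-0.6596]
Step 8: x=[6.1518] v=[-0.7315]
Step 9: x=[6.0723] v=[-0.7950]
Step 10: x=[5.9874] v=[-0.8493]
Step 11: x=[5.8980] v=[-0.8939]
Step 12: x=[5.8052] v=[-0.9282]
Step 13: x=[5.7100] v=[-0.9518]
Step 14: x=[5.6136] v=[-0.9645]
Step 15: x=[5.5170] v=[-0.9661]
Step 16: x=[5.4213] v=[-0.9566]
Step 17: x=[5.3277] v=[-0.9361]
Step 18: x=[5.2372] v=[-0.9048]
Step 19: x=[5.1509] v=[-0.8631]
Step 20: x=[5.0698] v=[-0.8115]
Step 21: x=[4.9948] v=[-0.7505]
Step 22: x=[4.9267] v=[-0.6809]
Step 23: x=[4.8664] v=[-0.6035]
Step 24: x=[4.8145] v=[-0.5191]
Step 25: x=[4.7716] v=[-0.4288]
Step 26: x=[4.7383] v=[-0.3335]
Step 27: x=[4.7149] v=[-0.2344]
Step 28: x=[4.7016] v=[-0.1326]
Step 29: x=[4.6987] v=[-0.0293]
Step 30: x=[4.7061] v=[0.0744]
First v>=0 after going negative at step 30, time=3.0000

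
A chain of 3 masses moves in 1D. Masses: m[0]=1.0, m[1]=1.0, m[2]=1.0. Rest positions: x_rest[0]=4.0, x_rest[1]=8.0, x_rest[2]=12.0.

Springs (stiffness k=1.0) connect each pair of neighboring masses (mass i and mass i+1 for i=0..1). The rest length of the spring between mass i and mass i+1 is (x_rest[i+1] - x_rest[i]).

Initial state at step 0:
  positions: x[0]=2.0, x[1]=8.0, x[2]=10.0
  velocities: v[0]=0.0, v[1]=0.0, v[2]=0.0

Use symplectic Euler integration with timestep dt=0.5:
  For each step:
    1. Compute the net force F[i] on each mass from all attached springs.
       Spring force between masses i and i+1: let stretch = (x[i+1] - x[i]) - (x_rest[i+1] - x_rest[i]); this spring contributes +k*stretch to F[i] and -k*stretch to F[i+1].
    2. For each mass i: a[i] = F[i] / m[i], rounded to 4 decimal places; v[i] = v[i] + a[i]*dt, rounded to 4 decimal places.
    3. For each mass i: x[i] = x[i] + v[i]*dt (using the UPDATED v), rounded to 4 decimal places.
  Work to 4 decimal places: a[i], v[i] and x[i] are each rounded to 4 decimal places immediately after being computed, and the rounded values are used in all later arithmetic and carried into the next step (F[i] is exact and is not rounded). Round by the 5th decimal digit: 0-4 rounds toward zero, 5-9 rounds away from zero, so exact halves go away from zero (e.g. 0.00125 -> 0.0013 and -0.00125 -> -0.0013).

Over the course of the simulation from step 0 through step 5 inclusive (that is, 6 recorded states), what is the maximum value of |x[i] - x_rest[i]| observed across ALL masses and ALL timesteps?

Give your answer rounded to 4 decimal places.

Answer: 2.8125

Derivation:
Step 0: x=[2.0000 8.0000 10.0000] v=[0.0000 0.0000 0.0000]
Step 1: x=[2.5000 7.0000 10.5000] v=[1.0000 -2.0000 1.0000]
Step 2: x=[3.1250 5.7500 11.1250] v=[1.2500 -2.5000 1.2500]
Step 3: x=[3.4063 5.1875 11.4063] v=[0.5625 -1.1250 0.5625]
Step 4: x=[3.1329 5.7344 11.1329] v=[-0.5469 1.0938 -0.5469]
Step 5: x=[2.5098 6.9806 10.5098] v=[-1.2462 2.4923 -1.2462]
Max displacement = 2.8125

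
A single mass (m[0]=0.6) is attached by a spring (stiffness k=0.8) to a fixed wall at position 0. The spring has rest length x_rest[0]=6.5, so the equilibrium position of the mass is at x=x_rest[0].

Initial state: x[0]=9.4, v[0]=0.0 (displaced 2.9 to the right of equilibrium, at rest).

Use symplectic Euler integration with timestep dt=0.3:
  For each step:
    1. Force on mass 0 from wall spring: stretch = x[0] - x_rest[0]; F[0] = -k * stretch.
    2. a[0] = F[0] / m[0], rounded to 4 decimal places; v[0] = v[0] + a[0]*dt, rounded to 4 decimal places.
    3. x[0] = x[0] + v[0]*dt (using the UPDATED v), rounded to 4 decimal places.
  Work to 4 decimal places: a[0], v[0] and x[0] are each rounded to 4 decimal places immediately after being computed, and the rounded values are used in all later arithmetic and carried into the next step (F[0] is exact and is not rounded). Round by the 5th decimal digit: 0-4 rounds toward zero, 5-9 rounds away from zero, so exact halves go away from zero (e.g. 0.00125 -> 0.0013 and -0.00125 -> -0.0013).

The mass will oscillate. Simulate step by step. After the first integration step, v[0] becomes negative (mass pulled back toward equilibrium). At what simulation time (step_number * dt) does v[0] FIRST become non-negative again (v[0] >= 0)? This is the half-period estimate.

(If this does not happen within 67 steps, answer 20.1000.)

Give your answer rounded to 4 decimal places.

Step 0: x=[9.4000] v=[0.0000]
Step 1: x=[9.0520] v=[-1.1600]
Step 2: x=[8.3978] v=[-2.1808]
Step 3: x=[7.5158] v=[-2.9399]
Step 4: x=[6.5119] v=[-3.3462]
Step 5: x=[5.5066] v=[-3.3510]
Step 6: x=[4.6205] v=[-2.9537]
Step 7: x=[3.9599] v=[-2.2019]
Step 8: x=[3.6041] v=[-1.1859]
Step 9: x=[3.5959] v=[-0.0275]
Step 10: x=[3.9361] v=[1.1341]
First v>=0 after going negative at step 10, time=3.0000

Answer: 3.0000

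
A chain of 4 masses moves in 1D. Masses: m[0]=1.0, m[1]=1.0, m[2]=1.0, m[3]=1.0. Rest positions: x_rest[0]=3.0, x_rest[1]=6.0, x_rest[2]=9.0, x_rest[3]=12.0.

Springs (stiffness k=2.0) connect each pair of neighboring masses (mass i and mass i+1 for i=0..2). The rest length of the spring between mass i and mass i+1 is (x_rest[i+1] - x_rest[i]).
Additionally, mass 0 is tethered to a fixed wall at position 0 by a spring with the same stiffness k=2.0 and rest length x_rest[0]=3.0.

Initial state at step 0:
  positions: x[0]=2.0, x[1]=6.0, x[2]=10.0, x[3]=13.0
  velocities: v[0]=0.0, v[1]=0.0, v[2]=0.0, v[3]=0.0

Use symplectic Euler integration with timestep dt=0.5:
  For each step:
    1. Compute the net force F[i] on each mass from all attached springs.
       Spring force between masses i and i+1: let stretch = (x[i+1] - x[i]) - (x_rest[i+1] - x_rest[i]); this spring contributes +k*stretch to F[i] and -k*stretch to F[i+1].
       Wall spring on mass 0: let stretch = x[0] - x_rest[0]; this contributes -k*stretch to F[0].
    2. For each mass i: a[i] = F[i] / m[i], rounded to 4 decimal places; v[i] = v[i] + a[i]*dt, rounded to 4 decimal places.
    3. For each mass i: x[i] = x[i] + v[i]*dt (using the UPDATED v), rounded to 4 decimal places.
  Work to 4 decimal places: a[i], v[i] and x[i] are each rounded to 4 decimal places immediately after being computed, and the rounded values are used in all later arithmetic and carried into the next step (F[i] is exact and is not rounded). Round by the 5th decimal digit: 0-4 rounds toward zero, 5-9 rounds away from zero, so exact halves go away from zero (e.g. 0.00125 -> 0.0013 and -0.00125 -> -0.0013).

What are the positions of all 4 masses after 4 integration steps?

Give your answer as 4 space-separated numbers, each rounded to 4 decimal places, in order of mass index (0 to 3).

Step 0: x=[2.0000 6.0000 10.0000 13.0000] v=[0.0000 0.0000 0.0000 0.0000]
Step 1: x=[3.0000 6.0000 9.5000 13.0000] v=[2.0000 0.0000 -1.0000 0.0000]
Step 2: x=[4.0000 6.2500 9.0000 12.7500] v=[2.0000 0.5000 -1.0000 -0.5000]
Step 3: x=[4.1250 6.7500 9.0000 12.1250] v=[0.2500 1.0000 0.0000 -1.2500]
Step 4: x=[3.5000 7.0625 9.4375 11.4375] v=[-1.2500 0.6250 0.8750 -1.3750]

Answer: 3.5000 7.0625 9.4375 11.4375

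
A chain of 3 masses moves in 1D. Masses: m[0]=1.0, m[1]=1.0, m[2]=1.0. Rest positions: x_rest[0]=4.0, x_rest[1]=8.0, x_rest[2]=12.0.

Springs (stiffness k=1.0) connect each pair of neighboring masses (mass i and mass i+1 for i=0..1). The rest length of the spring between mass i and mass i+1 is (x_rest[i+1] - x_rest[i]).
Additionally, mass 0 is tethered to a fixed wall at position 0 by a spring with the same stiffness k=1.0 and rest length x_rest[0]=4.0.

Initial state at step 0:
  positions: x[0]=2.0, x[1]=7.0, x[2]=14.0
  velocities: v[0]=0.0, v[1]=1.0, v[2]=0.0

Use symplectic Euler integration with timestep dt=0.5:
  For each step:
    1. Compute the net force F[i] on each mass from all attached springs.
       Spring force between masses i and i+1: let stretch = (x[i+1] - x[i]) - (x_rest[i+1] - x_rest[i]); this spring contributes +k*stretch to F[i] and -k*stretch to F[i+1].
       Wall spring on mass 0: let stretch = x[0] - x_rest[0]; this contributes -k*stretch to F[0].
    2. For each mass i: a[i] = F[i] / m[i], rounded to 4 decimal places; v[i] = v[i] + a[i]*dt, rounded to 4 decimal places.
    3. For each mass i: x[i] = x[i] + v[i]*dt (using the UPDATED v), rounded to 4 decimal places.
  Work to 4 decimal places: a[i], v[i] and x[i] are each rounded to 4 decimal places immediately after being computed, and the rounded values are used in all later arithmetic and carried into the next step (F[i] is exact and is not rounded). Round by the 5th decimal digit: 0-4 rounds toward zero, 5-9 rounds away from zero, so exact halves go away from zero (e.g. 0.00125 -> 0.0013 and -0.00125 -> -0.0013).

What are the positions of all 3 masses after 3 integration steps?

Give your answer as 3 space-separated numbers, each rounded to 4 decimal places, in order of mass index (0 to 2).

Answer: 5.6875 9.5782 11.3281

Derivation:
Step 0: x=[2.0000 7.0000 14.0000] v=[0.0000 1.0000 0.0000]
Step 1: x=[2.7500 8.0000 13.2500] v=[1.5000 2.0000 -1.5000]
Step 2: x=[4.1250 9.0000 12.1875] v=[2.7500 2.0000 -2.1250]
Step 3: x=[5.6875 9.5782 11.3281] v=[3.1250 1.1563 -1.7188]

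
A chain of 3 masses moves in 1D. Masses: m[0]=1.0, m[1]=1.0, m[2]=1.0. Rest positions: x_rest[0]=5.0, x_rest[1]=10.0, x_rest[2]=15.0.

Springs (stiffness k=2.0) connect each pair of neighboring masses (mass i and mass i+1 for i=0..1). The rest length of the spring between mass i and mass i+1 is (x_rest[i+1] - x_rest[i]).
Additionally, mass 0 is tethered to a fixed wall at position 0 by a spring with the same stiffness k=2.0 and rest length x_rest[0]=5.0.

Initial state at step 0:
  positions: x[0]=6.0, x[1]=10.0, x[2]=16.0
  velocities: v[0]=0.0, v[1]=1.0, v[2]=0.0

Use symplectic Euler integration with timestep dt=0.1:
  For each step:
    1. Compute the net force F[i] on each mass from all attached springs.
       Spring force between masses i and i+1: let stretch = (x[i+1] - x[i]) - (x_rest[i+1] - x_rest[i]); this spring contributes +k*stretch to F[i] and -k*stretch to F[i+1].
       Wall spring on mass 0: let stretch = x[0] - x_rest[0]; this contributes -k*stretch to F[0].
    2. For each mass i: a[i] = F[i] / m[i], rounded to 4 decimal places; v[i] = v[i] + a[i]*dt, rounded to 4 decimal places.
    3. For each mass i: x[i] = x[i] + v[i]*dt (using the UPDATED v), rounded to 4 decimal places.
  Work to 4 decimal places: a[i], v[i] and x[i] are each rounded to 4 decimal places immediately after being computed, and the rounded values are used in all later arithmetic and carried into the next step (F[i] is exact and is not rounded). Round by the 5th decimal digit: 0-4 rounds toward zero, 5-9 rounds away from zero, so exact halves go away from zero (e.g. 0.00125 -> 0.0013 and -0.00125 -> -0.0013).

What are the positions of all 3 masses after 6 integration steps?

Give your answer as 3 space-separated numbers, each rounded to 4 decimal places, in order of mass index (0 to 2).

Step 0: x=[6.0000 10.0000 16.0000] v=[0.0000 1.0000 0.0000]
Step 1: x=[5.9600 10.1400 15.9800] v=[-0.4000 1.4000 -0.2000]
Step 2: x=[5.8844 10.3132 15.9432] v=[-0.7560 1.7320 -0.3680]
Step 3: x=[5.7797 10.5104 15.8938] v=[-1.0471 1.9722 -0.4940]
Step 4: x=[5.6540 10.7207 15.8367] v=[-1.2569 2.1027 -0.5707]
Step 5: x=[5.5166 10.9320 15.7773] v=[-1.3744 2.1126 -0.5939]
Step 6: x=[5.3771 11.1319 15.7210] v=[-1.3946 1.9986 -0.5630]

Answer: 5.3771 11.1319 15.7210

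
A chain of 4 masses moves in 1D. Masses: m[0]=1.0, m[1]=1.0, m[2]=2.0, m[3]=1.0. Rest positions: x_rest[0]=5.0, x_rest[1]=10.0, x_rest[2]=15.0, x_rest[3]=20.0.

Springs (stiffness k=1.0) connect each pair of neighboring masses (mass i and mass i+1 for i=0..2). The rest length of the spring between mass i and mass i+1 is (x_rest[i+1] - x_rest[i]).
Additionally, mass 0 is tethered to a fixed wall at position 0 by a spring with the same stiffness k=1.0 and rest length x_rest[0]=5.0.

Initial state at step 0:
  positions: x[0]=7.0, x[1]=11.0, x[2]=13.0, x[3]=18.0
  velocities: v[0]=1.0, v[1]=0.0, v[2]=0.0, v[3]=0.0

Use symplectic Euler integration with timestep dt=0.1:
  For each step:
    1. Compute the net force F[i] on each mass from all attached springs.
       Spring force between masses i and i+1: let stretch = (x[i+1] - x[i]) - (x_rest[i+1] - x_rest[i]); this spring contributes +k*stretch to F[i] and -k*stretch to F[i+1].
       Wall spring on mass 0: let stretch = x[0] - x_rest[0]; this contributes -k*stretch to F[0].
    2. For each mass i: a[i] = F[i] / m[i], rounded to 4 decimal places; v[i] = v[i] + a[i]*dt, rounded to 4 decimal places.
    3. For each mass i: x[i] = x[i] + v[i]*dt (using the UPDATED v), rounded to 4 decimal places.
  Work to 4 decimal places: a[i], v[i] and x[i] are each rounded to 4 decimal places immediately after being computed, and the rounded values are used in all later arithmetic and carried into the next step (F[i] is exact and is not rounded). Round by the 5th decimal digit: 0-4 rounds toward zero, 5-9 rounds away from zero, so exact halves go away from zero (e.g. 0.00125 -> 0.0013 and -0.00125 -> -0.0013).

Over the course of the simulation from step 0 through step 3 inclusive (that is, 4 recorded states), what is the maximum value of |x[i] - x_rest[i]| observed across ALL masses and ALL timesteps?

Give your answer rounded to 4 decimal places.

Answer: 2.1141

Derivation:
Step 0: x=[7.0000 11.0000 13.0000 18.0000] v=[1.0000 0.0000 0.0000 0.0000]
Step 1: x=[7.0700 10.9800 13.0150 18.0000] v=[0.7000 -0.2000 0.1500 0.0000]
Step 2: x=[7.1084 10.9413 13.0448 18.0002] v=[0.3840 -0.3875 0.2975 0.0015]
Step 3: x=[7.1141 10.8853 13.0888 18.0008] v=[0.0565 -0.5604 0.4401 0.0060]
Max displacement = 2.1141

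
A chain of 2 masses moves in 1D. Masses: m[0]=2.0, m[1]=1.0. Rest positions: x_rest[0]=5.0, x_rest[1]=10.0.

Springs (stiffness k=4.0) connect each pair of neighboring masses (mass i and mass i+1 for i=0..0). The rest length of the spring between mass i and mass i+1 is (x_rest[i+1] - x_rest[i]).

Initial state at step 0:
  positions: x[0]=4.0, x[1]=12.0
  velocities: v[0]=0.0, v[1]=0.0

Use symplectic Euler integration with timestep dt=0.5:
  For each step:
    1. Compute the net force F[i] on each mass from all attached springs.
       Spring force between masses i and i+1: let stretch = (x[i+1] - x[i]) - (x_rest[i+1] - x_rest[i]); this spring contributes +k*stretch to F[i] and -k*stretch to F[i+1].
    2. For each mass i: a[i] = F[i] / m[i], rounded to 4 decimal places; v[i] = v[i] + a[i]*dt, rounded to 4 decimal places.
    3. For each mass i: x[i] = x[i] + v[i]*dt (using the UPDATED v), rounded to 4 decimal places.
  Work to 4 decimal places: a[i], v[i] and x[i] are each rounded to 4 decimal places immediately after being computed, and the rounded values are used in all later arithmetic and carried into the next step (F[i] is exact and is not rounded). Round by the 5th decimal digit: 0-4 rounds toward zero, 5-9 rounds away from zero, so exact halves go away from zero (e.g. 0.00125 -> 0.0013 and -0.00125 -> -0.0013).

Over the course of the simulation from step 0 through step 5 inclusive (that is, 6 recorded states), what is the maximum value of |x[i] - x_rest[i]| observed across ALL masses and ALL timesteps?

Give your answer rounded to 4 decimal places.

Answer: 2.5000

Derivation:
Step 0: x=[4.0000 12.0000] v=[0.0000 0.0000]
Step 1: x=[5.5000 9.0000] v=[3.0000 -6.0000]
Step 2: x=[6.2500 7.5000] v=[1.5000 -3.0000]
Step 3: x=[5.1250 9.7500] v=[-2.2500 4.5000]
Step 4: x=[3.8125 12.3750] v=[-2.6250 5.2500]
Step 5: x=[4.2813 11.4375] v=[0.9375 -1.8750]
Max displacement = 2.5000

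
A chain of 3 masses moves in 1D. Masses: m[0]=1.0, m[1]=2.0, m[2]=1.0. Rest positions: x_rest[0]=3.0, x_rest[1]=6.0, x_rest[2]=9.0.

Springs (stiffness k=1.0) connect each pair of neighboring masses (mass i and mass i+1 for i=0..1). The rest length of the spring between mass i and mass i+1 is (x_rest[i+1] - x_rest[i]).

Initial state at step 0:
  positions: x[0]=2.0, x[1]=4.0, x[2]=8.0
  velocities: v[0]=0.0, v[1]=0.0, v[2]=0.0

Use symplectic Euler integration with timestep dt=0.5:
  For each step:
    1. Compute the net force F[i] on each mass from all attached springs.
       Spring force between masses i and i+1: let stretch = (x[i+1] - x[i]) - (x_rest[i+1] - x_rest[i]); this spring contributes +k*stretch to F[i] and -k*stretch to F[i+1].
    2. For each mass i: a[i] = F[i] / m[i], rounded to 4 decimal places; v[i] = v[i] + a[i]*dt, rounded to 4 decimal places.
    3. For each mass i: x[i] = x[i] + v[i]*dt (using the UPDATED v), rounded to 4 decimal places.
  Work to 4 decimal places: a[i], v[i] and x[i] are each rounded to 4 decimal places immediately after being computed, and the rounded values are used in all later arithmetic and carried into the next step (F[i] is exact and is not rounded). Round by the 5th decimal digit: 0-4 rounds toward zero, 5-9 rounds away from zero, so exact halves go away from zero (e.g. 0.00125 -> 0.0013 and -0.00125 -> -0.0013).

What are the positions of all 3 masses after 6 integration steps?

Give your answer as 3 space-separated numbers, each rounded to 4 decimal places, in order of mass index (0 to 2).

Step 0: x=[2.0000 4.0000 8.0000] v=[0.0000 0.0000 0.0000]
Step 1: x=[1.7500 4.2500 7.7500] v=[-0.5000 0.5000 -0.5000]
Step 2: x=[1.3750 4.6250 7.3750] v=[-0.7500 0.7500 -0.7500]
Step 3: x=[1.0625 4.9375 7.0625] v=[-0.6250 0.6250 -0.6250]
Step 4: x=[0.9688 5.0313 6.9688] v=[-0.1875 0.1875 -0.1875]
Step 5: x=[1.1407 4.8594 7.1407] v=[0.3438 -0.3438 0.3438]
Step 6: x=[1.4923 4.5078 7.4923] v=[0.7032 -0.7032 0.7032]

Answer: 1.4923 4.5078 7.4923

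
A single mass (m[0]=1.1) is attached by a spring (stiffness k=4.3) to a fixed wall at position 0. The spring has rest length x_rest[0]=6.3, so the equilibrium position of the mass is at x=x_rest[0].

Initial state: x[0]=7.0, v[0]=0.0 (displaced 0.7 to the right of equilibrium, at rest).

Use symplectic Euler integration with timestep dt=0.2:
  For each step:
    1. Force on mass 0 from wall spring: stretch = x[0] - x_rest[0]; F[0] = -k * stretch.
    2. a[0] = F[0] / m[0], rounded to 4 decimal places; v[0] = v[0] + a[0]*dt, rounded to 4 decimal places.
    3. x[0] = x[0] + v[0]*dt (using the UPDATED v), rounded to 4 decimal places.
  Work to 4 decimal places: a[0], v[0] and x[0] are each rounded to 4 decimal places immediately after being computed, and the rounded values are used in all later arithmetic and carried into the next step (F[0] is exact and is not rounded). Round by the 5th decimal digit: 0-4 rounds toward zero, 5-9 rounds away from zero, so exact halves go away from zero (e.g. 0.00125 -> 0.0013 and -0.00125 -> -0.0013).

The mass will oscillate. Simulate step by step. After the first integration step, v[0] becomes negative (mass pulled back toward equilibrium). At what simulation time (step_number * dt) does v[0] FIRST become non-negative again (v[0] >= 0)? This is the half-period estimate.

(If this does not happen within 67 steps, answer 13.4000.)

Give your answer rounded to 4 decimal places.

Answer: 1.6000

Derivation:
Step 0: x=[7.0000] v=[0.0000]
Step 1: x=[6.8905] v=[-0.5473]
Step 2: x=[6.6887] v=[-1.0090]
Step 3: x=[6.4261] v=[-1.3129]
Step 4: x=[6.1438] v=[-1.4115]
Step 5: x=[5.8859] v=[-1.2894]
Step 6: x=[5.6928] v=[-0.9656]
Step 7: x=[5.5946] v=[-0.4909]
Step 8: x=[5.6067] v=[0.0606]
First v>=0 after going negative at step 8, time=1.6000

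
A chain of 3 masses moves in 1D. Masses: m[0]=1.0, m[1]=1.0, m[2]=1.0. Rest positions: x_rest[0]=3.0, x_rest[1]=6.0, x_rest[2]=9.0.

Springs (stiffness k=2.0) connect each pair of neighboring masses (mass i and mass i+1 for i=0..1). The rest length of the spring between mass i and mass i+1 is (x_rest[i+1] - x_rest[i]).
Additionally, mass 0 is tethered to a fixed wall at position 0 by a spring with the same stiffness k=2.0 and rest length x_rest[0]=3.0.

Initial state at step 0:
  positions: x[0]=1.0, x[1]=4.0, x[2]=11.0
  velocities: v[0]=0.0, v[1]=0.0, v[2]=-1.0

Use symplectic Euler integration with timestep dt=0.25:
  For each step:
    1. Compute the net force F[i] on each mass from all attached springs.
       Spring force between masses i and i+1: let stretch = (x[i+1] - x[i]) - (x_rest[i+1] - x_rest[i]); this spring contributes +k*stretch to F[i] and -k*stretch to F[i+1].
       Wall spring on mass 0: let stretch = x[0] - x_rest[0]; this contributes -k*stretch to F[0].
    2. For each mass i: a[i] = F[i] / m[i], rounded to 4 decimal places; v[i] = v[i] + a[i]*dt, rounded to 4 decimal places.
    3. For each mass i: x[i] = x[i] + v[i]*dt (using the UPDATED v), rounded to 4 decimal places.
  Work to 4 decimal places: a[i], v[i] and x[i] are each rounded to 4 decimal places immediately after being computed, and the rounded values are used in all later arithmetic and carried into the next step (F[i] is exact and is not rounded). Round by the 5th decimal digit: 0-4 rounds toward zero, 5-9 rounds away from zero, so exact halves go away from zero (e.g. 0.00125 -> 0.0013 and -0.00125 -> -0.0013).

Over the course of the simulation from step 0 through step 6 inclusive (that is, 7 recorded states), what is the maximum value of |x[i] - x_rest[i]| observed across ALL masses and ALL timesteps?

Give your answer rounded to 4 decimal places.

Step 0: x=[1.0000 4.0000 11.0000] v=[0.0000 0.0000 -1.0000]
Step 1: x=[1.2500 4.5000 10.2500] v=[1.0000 2.0000 -3.0000]
Step 2: x=[1.7500 5.3125 9.1563] v=[2.0000 3.2500 -4.3750]
Step 3: x=[2.4766 6.1602 7.9571] v=[2.9063 3.3907 -4.7969]
Step 4: x=[3.3541 6.7721 6.9083] v=[3.5098 2.4474 -4.1954]
Step 5: x=[4.2396 6.9737 6.2174] v=[3.5418 0.8065 -2.7635]
Step 6: x=[4.9369 6.7390 5.9961] v=[2.7891 -0.9387 -0.8854]
Max displacement = 3.0039

Answer: 3.0039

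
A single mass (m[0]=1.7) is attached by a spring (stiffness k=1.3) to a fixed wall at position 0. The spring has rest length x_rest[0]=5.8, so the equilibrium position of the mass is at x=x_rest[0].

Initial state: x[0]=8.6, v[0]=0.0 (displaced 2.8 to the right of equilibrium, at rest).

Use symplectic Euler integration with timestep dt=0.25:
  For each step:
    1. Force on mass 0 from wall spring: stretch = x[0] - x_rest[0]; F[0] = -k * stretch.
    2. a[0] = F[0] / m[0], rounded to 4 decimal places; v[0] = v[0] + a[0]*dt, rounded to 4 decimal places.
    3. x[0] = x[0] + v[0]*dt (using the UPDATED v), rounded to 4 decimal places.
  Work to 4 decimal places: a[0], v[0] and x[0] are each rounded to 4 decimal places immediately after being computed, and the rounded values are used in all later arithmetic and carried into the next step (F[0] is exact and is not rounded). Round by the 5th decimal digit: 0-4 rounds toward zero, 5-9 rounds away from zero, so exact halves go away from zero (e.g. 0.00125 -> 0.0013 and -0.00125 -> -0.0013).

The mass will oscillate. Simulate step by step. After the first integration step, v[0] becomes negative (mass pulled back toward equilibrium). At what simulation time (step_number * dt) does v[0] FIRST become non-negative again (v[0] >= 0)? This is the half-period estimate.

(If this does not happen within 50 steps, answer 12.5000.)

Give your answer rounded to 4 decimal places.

Step 0: x=[8.6000] v=[0.0000]
Step 1: x=[8.4662] v=[-0.5353]
Step 2: x=[8.2050] v=[-1.0450]
Step 3: x=[7.8288] v=[-1.5048]
Step 4: x=[7.3556] v=[-1.8927]
Step 5: x=[6.8081] v=[-2.1901]
Step 6: x=[6.2124] v=[-2.3828]
Step 7: x=[5.5970] v=[-2.4617]
Step 8: x=[4.9913] v=[-2.4229]
Step 9: x=[4.4242] v=[-2.2683]
Step 10: x=[3.9229] v=[-2.0053]
Step 11: x=[3.5113] v=[-1.6465]
Step 12: x=[3.2091] v=[-1.2090]
Step 13: x=[3.0307] v=[-0.7137]
Step 14: x=[2.9846] v=[-0.1843]
Step 15: x=[3.0731] v=[0.3540]
First v>=0 after going negative at step 15, time=3.7500

Answer: 3.7500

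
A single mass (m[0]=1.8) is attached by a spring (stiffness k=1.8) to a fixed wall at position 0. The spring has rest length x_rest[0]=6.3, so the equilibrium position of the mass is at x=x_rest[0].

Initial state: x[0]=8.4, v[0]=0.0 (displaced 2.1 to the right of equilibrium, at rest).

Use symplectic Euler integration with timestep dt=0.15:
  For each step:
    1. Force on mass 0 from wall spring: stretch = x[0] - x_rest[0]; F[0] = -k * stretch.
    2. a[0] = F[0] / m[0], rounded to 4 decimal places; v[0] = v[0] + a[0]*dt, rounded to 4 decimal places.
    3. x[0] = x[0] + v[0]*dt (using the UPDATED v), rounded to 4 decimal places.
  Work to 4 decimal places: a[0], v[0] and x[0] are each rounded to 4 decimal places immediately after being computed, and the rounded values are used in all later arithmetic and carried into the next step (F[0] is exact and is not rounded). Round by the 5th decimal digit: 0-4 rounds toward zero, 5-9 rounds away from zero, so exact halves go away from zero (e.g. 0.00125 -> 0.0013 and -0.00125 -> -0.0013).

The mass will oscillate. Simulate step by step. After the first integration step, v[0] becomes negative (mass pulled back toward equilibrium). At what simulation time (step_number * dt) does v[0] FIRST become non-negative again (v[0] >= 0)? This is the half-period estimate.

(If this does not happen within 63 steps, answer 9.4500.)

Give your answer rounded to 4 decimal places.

Answer: 3.1500

Derivation:
Step 0: x=[8.4000] v=[0.0000]
Step 1: x=[8.3528] v=[-0.3150]
Step 2: x=[8.2594] v=[-0.6229]
Step 3: x=[8.1219] v=[-0.9168]
Step 4: x=[7.9434] v=[-1.1901]
Step 5: x=[7.7279] v=[-1.4366]
Step 6: x=[7.4803] v=[-1.6508]
Step 7: x=[7.2061] v=[-1.8278]
Step 8: x=[6.9115] v=[-1.9637]
Step 9: x=[6.6032] v=[-2.0554]
Step 10: x=[6.2881] v=[-2.1009]
Step 11: x=[5.9732] v=[-2.0991]
Step 12: x=[5.6657] v=[-2.0501]
Step 13: x=[5.3725] v=[-1.9550]
Step 14: x=[5.1001] v=[-1.8159]
Step 15: x=[4.8547] v=[-1.6359]
Step 16: x=[4.6418] v=[-1.4191]
Step 17: x=[4.4662] v=[-1.1704]
Step 18: x=[4.3319] v=[-0.8953]
Step 19: x=[4.2419] v=[-0.6001]
Step 20: x=[4.1982] v=[-0.2914]
Step 21: x=[4.2018] v=[0.0239]
First v>=0 after going negative at step 21, time=3.1500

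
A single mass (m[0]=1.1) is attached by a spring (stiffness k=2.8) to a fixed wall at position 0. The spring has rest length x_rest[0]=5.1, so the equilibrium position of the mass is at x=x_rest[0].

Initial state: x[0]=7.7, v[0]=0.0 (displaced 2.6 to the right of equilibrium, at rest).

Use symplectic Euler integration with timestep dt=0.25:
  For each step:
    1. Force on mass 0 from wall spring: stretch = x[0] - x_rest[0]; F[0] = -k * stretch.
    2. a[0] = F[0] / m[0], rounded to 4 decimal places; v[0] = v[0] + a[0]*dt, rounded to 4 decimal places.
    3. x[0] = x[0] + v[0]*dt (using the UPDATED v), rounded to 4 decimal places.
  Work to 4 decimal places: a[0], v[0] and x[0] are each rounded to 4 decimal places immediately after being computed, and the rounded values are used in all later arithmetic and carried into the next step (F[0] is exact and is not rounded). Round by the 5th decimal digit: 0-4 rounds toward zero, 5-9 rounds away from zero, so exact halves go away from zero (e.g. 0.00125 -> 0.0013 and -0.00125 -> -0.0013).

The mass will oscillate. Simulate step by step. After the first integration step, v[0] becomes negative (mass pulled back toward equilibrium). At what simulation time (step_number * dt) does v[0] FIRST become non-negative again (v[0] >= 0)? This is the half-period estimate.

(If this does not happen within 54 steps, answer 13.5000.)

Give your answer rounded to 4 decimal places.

Answer: 2.0000

Derivation:
Step 0: x=[7.7000] v=[0.0000]
Step 1: x=[7.2864] v=[-1.6546]
Step 2: x=[6.5249] v=[-3.0460]
Step 3: x=[5.5367] v=[-3.9528]
Step 4: x=[4.4790] v=[-4.2307]
Step 5: x=[3.5201] v=[-3.8355]
Step 6: x=[2.8126] v=[-2.8301]
Step 7: x=[2.4690] v=[-1.3745]
Step 8: x=[2.5440] v=[0.2998]
First v>=0 after going negative at step 8, time=2.0000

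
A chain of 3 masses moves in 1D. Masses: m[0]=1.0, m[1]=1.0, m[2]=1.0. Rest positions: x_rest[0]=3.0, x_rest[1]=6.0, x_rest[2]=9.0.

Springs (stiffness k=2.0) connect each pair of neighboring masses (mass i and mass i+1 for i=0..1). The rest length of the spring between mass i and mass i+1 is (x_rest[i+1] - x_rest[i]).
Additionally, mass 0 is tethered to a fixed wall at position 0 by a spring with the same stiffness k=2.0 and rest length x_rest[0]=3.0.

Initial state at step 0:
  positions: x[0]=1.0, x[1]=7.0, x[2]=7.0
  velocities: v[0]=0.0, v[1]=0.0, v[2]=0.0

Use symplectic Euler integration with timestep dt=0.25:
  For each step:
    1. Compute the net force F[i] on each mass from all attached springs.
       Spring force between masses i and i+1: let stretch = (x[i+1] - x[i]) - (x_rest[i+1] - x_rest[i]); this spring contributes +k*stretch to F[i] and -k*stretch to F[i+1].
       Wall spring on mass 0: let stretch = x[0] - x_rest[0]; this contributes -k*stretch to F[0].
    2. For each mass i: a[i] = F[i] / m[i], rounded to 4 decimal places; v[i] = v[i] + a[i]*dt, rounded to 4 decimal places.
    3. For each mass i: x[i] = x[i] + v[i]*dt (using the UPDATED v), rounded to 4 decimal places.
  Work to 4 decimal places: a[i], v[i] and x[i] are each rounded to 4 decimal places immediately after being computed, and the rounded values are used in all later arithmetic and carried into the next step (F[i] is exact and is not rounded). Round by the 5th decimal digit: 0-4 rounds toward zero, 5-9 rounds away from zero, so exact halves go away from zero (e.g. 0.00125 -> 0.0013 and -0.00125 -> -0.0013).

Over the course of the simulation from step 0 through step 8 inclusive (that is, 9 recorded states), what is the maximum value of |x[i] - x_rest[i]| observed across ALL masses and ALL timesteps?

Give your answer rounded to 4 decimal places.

Step 0: x=[1.0000 7.0000 7.0000] v=[0.0000 0.0000 0.0000]
Step 1: x=[1.6250 6.2500 7.3750] v=[2.5000 -3.0000 1.5000]
Step 2: x=[2.6250 5.0625 7.9844] v=[4.0000 -4.7500 2.4375]
Step 3: x=[3.6016 3.9356 8.6036] v=[3.9063 -4.5078 2.4766]
Step 4: x=[4.1697 3.3504 9.0143] v=[2.2725 -2.3408 1.6426]
Step 5: x=[4.1142 3.5756 9.0920] v=[-0.2220 0.9008 0.3107]
Step 6: x=[3.4771 4.5577 8.8551] v=[-2.5484 3.9283 -0.9475]
Step 7: x=[2.5404 5.9419 8.4561] v=[-3.7467 5.5367 -1.5962]
Step 8: x=[1.7114 7.2152 8.1178] v=[-3.3162 5.0931 -1.3533]
Max displacement = 2.6496

Answer: 2.6496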